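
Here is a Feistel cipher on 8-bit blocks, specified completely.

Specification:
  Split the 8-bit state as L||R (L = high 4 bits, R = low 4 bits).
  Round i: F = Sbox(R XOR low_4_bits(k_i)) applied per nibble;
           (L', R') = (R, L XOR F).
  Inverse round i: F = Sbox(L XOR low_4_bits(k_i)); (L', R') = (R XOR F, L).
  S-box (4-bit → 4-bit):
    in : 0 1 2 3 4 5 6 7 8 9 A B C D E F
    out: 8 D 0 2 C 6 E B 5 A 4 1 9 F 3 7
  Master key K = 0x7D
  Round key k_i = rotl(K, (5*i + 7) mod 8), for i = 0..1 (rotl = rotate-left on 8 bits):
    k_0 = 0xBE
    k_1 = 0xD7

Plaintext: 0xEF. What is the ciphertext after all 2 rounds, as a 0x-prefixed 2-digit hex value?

0x33

s_0 = plaintext = 0xEF
s_1 = Round(s_0, k_0) = 0xF3
s_2 = Round(s_1, k_1) = 0x33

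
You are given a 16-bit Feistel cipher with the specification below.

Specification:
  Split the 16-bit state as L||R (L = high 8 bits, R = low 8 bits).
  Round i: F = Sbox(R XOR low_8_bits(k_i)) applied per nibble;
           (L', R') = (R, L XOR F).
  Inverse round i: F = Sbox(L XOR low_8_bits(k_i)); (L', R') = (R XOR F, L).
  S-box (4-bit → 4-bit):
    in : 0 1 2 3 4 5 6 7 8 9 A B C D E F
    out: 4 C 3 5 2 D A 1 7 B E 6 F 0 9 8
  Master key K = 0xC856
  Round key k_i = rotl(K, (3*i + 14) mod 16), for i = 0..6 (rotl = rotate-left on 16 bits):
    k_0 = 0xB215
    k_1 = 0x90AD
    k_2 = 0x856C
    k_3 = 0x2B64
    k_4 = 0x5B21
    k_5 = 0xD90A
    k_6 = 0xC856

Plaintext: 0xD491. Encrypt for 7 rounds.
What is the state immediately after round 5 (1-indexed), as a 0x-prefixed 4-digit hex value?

0x3502

s_0 = plaintext = 0xD491
s_1 = Round(s_0, k_0) = 0x91A6
s_2 = Round(s_1, k_1) = 0xA6D7
s_3 = Round(s_2, k_2) = 0xD7C0
s_4 = Round(s_3, k_3) = 0xC035
s_5 = Round(s_4, k_4) = 0x3502
s_6 = Round(s_5, k_5) = 0x0272
s_7 = Round(s_6, k_6) = 0x7230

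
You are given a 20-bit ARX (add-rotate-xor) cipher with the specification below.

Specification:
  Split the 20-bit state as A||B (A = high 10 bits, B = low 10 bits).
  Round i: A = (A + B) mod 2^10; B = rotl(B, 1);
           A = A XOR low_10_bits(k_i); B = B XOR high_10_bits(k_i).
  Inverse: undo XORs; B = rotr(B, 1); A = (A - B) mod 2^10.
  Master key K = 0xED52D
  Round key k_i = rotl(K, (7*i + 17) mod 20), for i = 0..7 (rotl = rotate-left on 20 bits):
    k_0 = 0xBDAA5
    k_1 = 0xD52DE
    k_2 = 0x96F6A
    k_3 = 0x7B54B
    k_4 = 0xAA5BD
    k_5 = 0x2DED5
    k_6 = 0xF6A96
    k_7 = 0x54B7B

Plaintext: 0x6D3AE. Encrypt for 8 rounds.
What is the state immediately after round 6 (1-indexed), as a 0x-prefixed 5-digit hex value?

s_0 = plaintext = 0x6D3AE
s_1 = Round(s_0, k_0) = 0xF1DAB
s_2 = Round(s_1, k_1) = 0xEB002
s_3 = Round(s_2, k_2) = 0x3125F
s_4 = Round(s_3, k_3) = 0x9A152
s_5 = Round(s_4, k_4) = 0x81C0D
s_6 = Round(s_5, k_5) = 0x304AD
s_7 = Round(s_6, k_6) = 0xFE280
s_8 = Round(s_7, k_7) = 0x40C53

0x304AD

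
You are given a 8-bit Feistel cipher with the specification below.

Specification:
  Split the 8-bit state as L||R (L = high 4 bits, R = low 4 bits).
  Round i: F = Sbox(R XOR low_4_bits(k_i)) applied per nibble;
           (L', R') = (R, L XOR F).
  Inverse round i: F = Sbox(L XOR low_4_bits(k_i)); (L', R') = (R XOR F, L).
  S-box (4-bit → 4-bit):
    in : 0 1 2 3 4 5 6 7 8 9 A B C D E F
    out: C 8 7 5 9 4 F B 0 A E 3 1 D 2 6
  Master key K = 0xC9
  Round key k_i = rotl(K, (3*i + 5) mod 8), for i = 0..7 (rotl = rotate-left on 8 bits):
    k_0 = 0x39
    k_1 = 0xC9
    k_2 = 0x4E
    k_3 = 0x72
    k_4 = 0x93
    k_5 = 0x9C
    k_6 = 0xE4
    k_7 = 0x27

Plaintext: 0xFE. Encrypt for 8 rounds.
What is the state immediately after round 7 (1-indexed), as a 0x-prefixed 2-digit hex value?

s_0 = plaintext = 0xFE
s_1 = Round(s_0, k_0) = 0xE4
s_2 = Round(s_1, k_1) = 0x43
s_3 = Round(s_2, k_2) = 0x39
s_4 = Round(s_3, k_3) = 0x90
s_5 = Round(s_4, k_4) = 0x0C
s_6 = Round(s_5, k_5) = 0xCC
s_7 = Round(s_6, k_6) = 0xCC
s_8 = Round(s_7, k_7) = 0xCF

0xCC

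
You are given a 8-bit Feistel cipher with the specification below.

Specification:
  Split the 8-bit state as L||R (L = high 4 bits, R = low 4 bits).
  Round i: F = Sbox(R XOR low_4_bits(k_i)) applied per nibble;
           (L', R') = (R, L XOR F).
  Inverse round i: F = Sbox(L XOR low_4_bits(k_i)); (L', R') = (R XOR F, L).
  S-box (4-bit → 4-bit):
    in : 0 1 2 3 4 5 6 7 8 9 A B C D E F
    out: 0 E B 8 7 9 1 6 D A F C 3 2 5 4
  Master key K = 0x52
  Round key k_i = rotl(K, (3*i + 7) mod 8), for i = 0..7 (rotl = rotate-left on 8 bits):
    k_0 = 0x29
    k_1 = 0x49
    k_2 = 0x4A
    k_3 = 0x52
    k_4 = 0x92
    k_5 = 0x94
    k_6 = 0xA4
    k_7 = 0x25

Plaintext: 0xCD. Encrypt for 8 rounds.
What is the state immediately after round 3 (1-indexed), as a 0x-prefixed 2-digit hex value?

s_0 = plaintext = 0xCD
s_1 = Round(s_0, k_0) = 0xDB
s_2 = Round(s_1, k_1) = 0xB6
s_3 = Round(s_2, k_2) = 0x68
s_4 = Round(s_3, k_3) = 0x89
s_5 = Round(s_4, k_4) = 0x94
s_6 = Round(s_5, k_5) = 0x49
s_7 = Round(s_6, k_6) = 0x96
s_8 = Round(s_7, k_7) = 0x61

0x68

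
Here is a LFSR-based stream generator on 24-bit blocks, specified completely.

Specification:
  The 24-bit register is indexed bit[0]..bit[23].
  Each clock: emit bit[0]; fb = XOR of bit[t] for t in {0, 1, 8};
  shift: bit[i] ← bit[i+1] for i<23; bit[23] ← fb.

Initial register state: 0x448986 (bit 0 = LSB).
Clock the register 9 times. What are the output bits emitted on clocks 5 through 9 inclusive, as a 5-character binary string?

00011

reg_0 = 0x448986
clock 1: out=0, reg = 0x2244C3
clock 2: out=1, reg = 0x112261
clock 3: out=1, reg = 0x889130
clock 4: out=0, reg = 0xC44898
clock 5: out=0, reg = 0x62244C
clock 6: out=0, reg = 0x311226
clock 7: out=0, reg = 0x988913
clock 8: out=1, reg = 0xCC4489
clock 9: out=1, reg = 0xE62244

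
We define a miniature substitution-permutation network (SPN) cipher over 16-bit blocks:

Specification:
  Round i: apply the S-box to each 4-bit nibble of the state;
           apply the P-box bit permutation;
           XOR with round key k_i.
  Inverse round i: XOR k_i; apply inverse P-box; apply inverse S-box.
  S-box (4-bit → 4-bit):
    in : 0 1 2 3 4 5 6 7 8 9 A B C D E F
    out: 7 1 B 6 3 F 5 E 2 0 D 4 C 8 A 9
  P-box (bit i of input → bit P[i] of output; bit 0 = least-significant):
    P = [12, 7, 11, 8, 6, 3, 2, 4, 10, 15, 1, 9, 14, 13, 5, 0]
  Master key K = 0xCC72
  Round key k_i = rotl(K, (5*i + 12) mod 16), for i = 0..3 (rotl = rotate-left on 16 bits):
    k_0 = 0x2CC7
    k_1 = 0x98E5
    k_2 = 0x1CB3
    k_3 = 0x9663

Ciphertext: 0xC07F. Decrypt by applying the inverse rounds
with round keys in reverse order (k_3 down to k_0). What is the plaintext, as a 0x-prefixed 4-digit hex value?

0x5703

s_0 = ciphertext = 0xC07F
s_1 = InvRound(s_0, k_3) = 0x1F71
s_2 = InvRound(s_1, k_2) = 0x9C1E
s_3 = InvRound(s_2, k_1) = 0xC628
s_4 = InvRound(s_3, k_0) = 0x5703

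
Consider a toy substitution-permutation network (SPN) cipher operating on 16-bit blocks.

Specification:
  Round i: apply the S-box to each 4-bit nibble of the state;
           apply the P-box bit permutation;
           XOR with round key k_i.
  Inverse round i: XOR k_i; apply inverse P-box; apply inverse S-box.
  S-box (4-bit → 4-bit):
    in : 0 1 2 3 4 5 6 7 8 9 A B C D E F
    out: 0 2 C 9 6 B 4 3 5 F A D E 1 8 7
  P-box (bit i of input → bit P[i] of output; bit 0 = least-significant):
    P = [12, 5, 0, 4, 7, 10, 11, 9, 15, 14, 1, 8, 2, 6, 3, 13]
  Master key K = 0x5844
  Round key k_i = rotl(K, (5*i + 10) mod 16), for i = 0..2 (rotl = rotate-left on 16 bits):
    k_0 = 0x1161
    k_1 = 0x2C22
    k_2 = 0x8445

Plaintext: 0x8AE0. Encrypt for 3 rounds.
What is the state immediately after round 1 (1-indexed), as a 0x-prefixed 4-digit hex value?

s_0 = plaintext = 0x8AE0
s_1 = Round(s_0, k_0) = 0x526D
s_2 = Round(s_1, k_1) = 0x1564
s_3 = Round(s_2, k_2) = 0x4D24

0x526D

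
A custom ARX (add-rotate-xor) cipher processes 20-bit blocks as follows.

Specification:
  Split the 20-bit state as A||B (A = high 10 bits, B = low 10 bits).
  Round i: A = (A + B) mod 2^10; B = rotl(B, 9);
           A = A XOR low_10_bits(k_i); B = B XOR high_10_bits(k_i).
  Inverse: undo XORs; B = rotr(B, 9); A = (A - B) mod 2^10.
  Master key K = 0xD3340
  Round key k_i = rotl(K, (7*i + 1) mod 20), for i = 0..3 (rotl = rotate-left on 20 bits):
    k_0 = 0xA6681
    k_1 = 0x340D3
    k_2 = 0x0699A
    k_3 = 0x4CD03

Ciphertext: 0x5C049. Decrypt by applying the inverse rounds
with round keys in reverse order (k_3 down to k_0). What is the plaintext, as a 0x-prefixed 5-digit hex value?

s_0 = ciphertext = 0x5C049
s_1 = InvRound(s_0, k_3) = 0x5FEF4
s_2 = InvRound(s_1, k_2) = 0xC21DD
s_3 = InvRound(s_2, k_1) = 0x7061A
s_4 = InvRound(s_3, k_0) = 0x8E906

0x8E906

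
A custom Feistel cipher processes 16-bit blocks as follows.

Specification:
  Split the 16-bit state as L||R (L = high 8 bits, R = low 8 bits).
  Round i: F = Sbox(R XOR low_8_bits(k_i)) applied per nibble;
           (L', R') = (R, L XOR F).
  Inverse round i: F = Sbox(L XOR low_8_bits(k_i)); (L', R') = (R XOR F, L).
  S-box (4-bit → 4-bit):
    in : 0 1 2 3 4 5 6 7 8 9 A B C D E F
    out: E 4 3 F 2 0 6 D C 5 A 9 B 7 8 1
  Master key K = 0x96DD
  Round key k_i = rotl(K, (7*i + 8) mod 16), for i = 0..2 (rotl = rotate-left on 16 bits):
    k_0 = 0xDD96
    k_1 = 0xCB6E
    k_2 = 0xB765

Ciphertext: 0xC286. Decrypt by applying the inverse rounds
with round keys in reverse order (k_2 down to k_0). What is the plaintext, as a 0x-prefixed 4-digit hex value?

0xF9E2

s_0 = ciphertext = 0xC286
s_1 = InvRound(s_0, k_2) = 0x2BC2
s_2 = InvRound(s_1, k_1) = 0xE22B
s_3 = InvRound(s_2, k_0) = 0xF9E2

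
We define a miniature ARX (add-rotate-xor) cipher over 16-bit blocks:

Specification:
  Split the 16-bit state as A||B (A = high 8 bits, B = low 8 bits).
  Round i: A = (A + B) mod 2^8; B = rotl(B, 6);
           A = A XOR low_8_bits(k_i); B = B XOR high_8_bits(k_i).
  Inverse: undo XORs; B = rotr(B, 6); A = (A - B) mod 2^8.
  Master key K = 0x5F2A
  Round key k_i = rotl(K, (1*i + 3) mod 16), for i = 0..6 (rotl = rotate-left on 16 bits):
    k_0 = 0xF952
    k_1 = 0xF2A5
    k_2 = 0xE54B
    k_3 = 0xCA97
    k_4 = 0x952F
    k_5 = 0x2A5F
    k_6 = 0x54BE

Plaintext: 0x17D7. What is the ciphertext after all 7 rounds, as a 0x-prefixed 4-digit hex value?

0xE235

s_0 = plaintext = 0x17D7
s_1 = Round(s_0, k_0) = 0xBC0C
s_2 = Round(s_1, k_1) = 0x6DF1
s_3 = Round(s_2, k_2) = 0x1599
s_4 = Round(s_3, k_3) = 0x39AC
s_5 = Round(s_4, k_4) = 0xCABE
s_6 = Round(s_5, k_5) = 0xD785
s_7 = Round(s_6, k_6) = 0xE235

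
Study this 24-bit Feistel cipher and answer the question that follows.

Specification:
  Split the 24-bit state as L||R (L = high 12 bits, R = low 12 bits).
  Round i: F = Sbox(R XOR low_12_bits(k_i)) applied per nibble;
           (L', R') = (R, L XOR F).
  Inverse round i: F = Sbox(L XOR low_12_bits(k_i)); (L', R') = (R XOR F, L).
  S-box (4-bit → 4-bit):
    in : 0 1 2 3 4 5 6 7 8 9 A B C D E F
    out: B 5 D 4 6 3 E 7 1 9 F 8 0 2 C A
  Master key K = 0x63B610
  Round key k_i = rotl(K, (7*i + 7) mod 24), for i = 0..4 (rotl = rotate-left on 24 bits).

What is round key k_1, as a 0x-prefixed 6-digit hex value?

0x8418ED

K = 0x63B610
k_0 = rotl(K, (7*0+7) mod 24) = rotl(K, 7) = 0xDB0831
k_1 = rotl(K, (7*1+7) mod 24) = rotl(K, 14) = 0x8418ED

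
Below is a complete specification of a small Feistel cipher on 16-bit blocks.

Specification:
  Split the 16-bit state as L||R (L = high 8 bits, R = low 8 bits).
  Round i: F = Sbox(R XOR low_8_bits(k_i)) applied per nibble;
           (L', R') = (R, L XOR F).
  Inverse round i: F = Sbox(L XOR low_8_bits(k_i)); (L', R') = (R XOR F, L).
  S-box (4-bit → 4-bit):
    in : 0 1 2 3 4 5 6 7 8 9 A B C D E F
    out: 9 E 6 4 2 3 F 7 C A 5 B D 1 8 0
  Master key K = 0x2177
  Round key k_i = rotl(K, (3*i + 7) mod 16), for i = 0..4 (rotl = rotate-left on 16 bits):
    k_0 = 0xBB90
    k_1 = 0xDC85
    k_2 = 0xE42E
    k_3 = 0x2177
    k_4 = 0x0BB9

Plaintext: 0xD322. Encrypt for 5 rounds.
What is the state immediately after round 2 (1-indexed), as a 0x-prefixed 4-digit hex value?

s_0 = plaintext = 0xD322
s_1 = Round(s_0, k_0) = 0x2265
s_2 = Round(s_1, k_1) = 0x65AB
s_3 = Round(s_2, k_2) = 0xABA6
s_4 = Round(s_3, k_3) = 0xA6B5
s_5 = Round(s_4, k_4) = 0xB53B

0x65AB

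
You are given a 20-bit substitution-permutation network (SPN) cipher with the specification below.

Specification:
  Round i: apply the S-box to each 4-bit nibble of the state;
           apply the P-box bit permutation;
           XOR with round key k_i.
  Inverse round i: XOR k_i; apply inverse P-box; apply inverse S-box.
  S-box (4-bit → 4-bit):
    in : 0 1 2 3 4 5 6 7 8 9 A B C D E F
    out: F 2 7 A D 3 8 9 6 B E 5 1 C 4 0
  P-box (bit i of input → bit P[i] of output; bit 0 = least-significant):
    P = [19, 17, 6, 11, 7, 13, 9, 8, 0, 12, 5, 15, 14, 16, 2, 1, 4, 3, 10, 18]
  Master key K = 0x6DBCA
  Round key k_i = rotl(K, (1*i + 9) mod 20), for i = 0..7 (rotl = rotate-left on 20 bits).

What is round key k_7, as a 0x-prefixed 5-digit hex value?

0xA6DBC

K = 0x6DBCA
k_0 = rotl(K, (1*0+9) mod 20) = rotl(K, 9) = 0x794DB
k_1 = rotl(K, (1*1+9) mod 20) = rotl(K, 10) = 0xF29B6
k_2 = rotl(K, (1*2+9) mod 20) = rotl(K, 11) = 0xE536D
k_3 = rotl(K, (1*3+9) mod 20) = rotl(K, 12) = 0xCA6DB
k_4 = rotl(K, (1*4+9) mod 20) = rotl(K, 13) = 0x94DB7
k_5 = rotl(K, (1*5+9) mod 20) = rotl(K, 14) = 0x29B6F
k_6 = rotl(K, (1*6+9) mod 20) = rotl(K, 15) = 0x536DE
k_7 = rotl(K, (1*7+9) mod 20) = rotl(K, 16) = 0xA6DBC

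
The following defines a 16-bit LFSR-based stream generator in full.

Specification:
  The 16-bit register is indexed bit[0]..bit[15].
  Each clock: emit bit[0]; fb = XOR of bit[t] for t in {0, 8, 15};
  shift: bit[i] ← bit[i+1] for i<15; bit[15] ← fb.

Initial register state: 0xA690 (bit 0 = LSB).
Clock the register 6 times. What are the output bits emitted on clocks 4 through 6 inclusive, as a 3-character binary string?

010

reg_0 = 0xA690
clock 1: out=0, reg = 0xD348
clock 2: out=0, reg = 0x69A4
clock 3: out=0, reg = 0xB4D2
clock 4: out=0, reg = 0xDA69
clock 5: out=1, reg = 0x6D34
clock 6: out=0, reg = 0xB69A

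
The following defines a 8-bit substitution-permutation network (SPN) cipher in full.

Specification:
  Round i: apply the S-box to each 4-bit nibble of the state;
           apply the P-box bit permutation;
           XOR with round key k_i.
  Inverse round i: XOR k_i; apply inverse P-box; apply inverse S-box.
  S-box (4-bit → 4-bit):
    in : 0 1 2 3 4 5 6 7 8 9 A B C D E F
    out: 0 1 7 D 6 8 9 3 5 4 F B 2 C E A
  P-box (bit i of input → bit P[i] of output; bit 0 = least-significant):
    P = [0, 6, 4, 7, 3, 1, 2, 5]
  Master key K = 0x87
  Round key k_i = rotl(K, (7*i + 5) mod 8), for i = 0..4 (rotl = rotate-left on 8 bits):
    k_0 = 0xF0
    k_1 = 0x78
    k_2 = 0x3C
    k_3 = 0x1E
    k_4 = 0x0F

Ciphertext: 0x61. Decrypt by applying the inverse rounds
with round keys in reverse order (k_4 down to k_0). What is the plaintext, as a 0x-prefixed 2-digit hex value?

s_0 = ciphertext = 0x61
s_1 = InvRound(s_0, k_4) = 0xAC
s_2 = InvRound(s_1, k_3) = 0xFD
s_3 = InvRound(s_2, k_2) = 0x0B
s_4 = InvRound(s_3, k_1) = 0xF2
s_5 = InvRound(s_4, k_0) = 0xC0

0xC0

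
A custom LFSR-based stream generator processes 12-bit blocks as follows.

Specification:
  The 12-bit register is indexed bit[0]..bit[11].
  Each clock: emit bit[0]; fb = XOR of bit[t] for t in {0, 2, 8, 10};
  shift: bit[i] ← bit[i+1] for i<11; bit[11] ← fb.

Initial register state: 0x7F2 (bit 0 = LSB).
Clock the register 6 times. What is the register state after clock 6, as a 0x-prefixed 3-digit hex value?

0xA1F

reg_0 = 0x7F2
clock 1: out=0, reg = 0x3F9
clock 2: out=1, reg = 0x1FC
clock 3: out=0, reg = 0x0FE
clock 4: out=0, reg = 0x87F
clock 5: out=1, reg = 0x43F
clock 6: out=1, reg = 0xA1F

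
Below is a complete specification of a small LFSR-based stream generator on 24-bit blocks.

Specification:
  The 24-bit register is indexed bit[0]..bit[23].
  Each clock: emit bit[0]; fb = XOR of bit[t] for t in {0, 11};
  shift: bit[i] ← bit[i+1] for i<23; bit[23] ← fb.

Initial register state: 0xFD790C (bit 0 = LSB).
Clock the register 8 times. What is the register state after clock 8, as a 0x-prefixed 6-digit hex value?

reg_0 = 0xFD790C
clock 1: out=0, reg = 0xFEBC86
clock 2: out=0, reg = 0xFF5E43
clock 3: out=1, reg = 0x7FAF21
clock 4: out=1, reg = 0x3FD790
clock 5: out=0, reg = 0x1FEBC8
clock 6: out=0, reg = 0x8FF5E4
clock 7: out=0, reg = 0x47FAF2
clock 8: out=0, reg = 0xA3FD79

0xA3FD79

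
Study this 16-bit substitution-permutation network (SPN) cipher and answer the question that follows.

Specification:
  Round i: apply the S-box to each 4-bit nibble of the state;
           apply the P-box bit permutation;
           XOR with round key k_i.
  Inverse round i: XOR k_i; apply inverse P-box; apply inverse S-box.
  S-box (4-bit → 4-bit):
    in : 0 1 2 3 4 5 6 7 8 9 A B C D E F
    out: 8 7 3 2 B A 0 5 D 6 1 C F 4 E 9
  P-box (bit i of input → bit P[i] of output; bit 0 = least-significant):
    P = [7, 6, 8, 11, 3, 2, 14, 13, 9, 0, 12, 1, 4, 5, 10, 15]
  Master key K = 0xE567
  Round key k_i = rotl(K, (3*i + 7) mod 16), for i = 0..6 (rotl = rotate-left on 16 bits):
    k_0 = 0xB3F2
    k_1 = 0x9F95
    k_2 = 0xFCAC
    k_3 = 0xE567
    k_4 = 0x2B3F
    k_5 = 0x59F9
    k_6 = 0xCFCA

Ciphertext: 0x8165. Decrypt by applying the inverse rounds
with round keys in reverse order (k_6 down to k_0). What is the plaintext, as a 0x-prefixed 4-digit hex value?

0xE489

s_0 = ciphertext = 0x8165
s_1 = InvRound(s_0, k_6) = 0x941F
s_2 = InvRound(s_1, k_5) = 0xE09C
s_3 = InvRound(s_2, k_4) = 0x54D8
s_4 = InvRound(s_3, k_3) = 0x4E47
s_5 = InvRound(s_4, k_2) = 0x5CF2
s_6 = InvRound(s_5, k_1) = 0x5499
s_7 = InvRound(s_6, k_0) = 0xE489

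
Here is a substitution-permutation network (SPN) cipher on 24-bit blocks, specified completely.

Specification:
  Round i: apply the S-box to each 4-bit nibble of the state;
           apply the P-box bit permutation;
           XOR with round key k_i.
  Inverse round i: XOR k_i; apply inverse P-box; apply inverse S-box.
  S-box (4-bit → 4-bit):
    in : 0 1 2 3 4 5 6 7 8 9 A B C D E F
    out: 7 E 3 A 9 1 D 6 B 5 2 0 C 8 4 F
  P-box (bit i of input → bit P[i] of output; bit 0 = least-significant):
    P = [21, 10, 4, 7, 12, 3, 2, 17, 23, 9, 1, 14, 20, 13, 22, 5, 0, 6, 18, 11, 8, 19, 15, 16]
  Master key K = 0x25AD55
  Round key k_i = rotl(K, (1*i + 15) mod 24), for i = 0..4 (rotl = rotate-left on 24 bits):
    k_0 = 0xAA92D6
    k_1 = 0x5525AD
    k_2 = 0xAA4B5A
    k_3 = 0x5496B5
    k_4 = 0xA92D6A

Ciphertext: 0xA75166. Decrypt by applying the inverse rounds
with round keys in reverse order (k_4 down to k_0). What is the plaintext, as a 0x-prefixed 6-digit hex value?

0x2E56A8

s_0 = ciphertext = 0xA75166
s_1 = InvRound(s_0, k_4) = 0xACADFA
s_2 = InvRound(s_1, k_3) = 0x280005
s_3 = InvRound(s_2, k_2) = 0x58BF1E
s_4 = InvRound(s_3, k_1) = 0x16D75C
s_5 = InvRound(s_4, k_0) = 0x2E56A8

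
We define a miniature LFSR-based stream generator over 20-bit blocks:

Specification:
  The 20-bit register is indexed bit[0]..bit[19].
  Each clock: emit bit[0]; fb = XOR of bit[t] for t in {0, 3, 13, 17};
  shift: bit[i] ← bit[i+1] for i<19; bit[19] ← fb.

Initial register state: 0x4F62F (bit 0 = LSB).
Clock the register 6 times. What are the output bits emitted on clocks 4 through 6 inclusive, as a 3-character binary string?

101

reg_0 = 0x4F62F
clock 1: out=1, reg = 0xA7B17
clock 2: out=1, reg = 0xD3D8B
clock 3: out=1, reg = 0xE9EC5
clock 4: out=1, reg = 0x74F62
clock 5: out=0, reg = 0xBA7B1
clock 6: out=1, reg = 0xDD3D8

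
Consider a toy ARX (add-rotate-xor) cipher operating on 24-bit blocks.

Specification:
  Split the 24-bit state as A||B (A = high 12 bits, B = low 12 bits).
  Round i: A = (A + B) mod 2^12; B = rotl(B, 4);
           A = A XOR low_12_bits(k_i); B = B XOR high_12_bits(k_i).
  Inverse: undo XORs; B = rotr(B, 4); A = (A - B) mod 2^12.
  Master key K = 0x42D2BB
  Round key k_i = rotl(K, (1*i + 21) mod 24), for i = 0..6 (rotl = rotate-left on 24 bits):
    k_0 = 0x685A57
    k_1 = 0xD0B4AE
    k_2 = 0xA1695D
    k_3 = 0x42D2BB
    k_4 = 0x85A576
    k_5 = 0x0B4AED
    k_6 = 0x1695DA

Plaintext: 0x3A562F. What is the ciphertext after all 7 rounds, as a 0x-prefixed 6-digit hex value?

s_0 = plaintext = 0x3A562F
s_1 = Round(s_0, k_0) = 0x383473
s_2 = Round(s_1, k_1) = 0x358A3F
s_3 = Round(s_2, k_2) = 0x4CA9EC
s_4 = Round(s_3, k_3) = 0xC0DAE4
s_5 = Round(s_4, k_4) = 0x387610
s_6 = Round(s_5, k_5) = 0x37A1B2
s_7 = Round(s_6, k_6) = 0x0F6A48

0x0F6A48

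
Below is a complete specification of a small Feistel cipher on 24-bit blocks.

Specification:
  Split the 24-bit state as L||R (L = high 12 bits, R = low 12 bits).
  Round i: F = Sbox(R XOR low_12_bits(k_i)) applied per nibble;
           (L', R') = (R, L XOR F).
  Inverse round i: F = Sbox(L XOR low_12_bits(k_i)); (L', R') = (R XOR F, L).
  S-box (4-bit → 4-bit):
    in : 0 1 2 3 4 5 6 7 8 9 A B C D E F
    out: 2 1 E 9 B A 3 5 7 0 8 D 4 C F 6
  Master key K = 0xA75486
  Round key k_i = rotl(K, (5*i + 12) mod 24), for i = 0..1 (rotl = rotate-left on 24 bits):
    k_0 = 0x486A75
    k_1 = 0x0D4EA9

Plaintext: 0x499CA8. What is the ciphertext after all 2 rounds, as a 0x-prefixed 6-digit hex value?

s_0 = plaintext = 0x499CA8
s_1 = Round(s_0, k_0) = 0xCA8755
s_2 = Round(s_1, k_1) = 0x755CCC

0x755CCC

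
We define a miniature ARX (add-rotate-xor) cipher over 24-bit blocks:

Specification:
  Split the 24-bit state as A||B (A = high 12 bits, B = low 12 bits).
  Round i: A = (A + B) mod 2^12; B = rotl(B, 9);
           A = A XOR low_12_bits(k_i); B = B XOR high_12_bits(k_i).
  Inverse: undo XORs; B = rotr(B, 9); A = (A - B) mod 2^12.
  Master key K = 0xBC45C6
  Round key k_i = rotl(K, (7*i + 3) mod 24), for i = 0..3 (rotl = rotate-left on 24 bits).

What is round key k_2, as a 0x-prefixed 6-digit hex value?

K = 0xBC45C6
k_0 = rotl(K, (7*0+3) mod 24) = rotl(K, 3) = 0xE22E35
k_1 = rotl(K, (7*1+3) mod 24) = rotl(K, 10) = 0x171AF1
k_2 = rotl(K, (7*2+3) mod 24) = rotl(K, 17) = 0x8D788B

0x8D788B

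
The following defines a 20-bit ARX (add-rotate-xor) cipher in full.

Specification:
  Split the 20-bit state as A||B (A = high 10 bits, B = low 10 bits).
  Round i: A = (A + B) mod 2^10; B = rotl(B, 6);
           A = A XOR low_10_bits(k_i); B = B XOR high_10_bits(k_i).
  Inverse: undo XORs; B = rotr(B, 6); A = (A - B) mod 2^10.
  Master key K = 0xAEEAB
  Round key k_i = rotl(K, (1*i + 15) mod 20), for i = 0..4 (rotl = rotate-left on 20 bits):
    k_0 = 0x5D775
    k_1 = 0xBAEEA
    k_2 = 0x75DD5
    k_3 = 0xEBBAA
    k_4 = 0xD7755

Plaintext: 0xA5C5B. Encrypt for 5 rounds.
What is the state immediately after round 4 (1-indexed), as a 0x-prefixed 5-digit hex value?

s_0 = plaintext = 0xA5C5B
s_1 = Round(s_0, k_0) = 0x61FB0
s_2 = Round(s_1, k_1) = 0xF76D0
s_3 = Round(s_2, k_2) = 0xDE1FA
s_4 = Round(s_3, k_3) = 0xB6131
s_5 = Round(s_4, k_4) = 0xD730E

0xB6131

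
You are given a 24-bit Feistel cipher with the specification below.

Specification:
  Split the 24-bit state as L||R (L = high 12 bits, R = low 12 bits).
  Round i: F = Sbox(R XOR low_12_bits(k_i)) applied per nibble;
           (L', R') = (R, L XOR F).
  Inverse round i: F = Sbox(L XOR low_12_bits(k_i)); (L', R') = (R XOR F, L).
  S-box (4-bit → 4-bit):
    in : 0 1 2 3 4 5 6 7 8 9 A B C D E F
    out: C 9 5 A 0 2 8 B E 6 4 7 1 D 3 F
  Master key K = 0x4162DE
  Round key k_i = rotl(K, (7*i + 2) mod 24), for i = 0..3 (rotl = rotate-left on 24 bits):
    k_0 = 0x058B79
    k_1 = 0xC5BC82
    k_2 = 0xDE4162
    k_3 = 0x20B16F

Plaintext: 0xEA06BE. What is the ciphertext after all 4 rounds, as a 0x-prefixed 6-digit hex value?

0xD0F894

s_0 = plaintext = 0xEA06BE
s_1 = Round(s_0, k_0) = 0x6BE3BB
s_2 = Round(s_1, k_1) = 0x3BB918
s_3 = Round(s_2, k_2) = 0x918D0F
s_4 = Round(s_3, k_3) = 0xD0F894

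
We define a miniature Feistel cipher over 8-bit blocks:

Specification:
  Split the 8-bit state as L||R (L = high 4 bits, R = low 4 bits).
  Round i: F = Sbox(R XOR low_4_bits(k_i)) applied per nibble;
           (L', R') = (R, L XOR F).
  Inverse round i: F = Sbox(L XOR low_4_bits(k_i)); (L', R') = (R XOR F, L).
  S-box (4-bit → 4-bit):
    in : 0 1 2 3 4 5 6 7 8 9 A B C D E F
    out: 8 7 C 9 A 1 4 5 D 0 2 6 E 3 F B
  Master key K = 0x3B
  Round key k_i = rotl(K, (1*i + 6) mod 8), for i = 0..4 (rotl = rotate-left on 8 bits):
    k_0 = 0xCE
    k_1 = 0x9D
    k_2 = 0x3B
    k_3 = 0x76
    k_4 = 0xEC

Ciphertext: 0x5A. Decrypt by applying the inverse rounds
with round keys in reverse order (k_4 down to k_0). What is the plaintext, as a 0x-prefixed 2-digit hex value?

s_0 = ciphertext = 0x5A
s_1 = InvRound(s_0, k_4) = 0xA5
s_2 = InvRound(s_1, k_3) = 0xBA
s_3 = InvRound(s_2, k_2) = 0x2B
s_4 = InvRound(s_3, k_1) = 0x02
s_5 = InvRound(s_4, k_0) = 0xD0

0xD0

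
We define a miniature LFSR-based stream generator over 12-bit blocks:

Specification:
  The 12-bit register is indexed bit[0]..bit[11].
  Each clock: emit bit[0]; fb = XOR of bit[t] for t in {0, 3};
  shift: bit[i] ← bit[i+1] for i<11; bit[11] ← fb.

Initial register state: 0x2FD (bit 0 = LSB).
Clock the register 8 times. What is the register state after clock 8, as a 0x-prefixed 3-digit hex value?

reg_0 = 0x2FD
clock 1: out=1, reg = 0x17E
clock 2: out=0, reg = 0x8BF
clock 3: out=1, reg = 0x45F
clock 4: out=1, reg = 0x22F
clock 5: out=1, reg = 0x117
clock 6: out=1, reg = 0x88B
clock 7: out=1, reg = 0x445
clock 8: out=1, reg = 0xA22

0xA22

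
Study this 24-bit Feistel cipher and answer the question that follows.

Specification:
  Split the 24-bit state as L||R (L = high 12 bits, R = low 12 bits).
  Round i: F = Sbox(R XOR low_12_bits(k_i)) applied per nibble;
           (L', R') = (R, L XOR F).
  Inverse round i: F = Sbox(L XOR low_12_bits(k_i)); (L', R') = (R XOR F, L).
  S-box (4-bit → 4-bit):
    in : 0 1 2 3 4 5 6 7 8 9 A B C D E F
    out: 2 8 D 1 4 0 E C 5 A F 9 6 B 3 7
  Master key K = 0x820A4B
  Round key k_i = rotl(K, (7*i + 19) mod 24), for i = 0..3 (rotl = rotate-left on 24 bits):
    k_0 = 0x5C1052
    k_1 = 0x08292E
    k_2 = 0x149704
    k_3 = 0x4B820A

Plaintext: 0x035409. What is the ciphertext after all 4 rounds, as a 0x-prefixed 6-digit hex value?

0x16EE60

s_0 = plaintext = 0x035409
s_1 = Round(s_0, k_0) = 0x40943C
s_2 = Round(s_1, k_1) = 0x43CF84
s_3 = Round(s_2, k_2) = 0xF8416E
s_4 = Round(s_3, k_3) = 0x16EE60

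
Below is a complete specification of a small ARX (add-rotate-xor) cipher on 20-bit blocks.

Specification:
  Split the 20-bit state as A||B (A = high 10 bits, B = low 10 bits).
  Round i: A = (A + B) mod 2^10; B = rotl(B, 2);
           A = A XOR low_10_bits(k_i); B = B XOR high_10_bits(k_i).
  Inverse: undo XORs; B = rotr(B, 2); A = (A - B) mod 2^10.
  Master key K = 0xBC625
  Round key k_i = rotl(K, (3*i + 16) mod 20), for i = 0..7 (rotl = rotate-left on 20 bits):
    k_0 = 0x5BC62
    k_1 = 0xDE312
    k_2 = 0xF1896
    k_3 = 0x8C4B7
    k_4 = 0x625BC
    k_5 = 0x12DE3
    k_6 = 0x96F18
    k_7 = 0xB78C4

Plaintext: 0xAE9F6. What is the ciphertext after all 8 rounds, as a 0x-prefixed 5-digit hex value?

s_0 = plaintext = 0xAE9F6
s_1 = Round(s_0, k_0) = 0x34AB6
s_2 = Round(s_1, k_1) = 0x269A2
s_3 = Round(s_2, k_2) = 0xAA94F
s_4 = Round(s_3, k_3) = 0xD3B0C
s_5 = Round(s_4, k_4) = 0xF99BA
s_6 = Round(s_5, k_5) = 0x10EA2
s_7 = Round(s_6, k_6) = 0x7F4D1
s_8 = Round(s_7, k_7) = 0x8299A

0x8299A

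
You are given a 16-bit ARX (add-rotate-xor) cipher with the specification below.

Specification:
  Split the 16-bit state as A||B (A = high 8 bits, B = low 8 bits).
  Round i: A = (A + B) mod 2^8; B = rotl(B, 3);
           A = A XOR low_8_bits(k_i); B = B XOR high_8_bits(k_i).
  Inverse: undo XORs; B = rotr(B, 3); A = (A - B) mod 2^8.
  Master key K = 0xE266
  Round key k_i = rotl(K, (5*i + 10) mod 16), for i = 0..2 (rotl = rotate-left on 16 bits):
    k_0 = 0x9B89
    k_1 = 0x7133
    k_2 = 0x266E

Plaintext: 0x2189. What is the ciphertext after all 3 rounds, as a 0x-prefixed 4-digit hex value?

0xF658

s_0 = plaintext = 0x2189
s_1 = Round(s_0, k_0) = 0x23D7
s_2 = Round(s_1, k_1) = 0xC9CF
s_3 = Round(s_2, k_2) = 0xF658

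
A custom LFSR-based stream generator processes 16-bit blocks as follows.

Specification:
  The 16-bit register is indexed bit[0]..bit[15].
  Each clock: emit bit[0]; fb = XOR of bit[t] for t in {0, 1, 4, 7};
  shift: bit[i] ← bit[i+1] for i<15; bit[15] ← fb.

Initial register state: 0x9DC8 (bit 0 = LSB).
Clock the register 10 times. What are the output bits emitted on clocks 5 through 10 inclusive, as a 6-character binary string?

reg_0 = 0x9DC8
clock 1: out=0, reg = 0xCEE4
clock 2: out=0, reg = 0xE772
clock 3: out=0, reg = 0x73B9
clock 4: out=1, reg = 0xB9DC
clock 5: out=0, reg = 0x5CEE
clock 6: out=0, reg = 0x2E77
clock 7: out=1, reg = 0x973B
clock 8: out=1, reg = 0xCB9D
clock 9: out=1, reg = 0xE5CE
clock 10: out=0, reg = 0x72E7

001110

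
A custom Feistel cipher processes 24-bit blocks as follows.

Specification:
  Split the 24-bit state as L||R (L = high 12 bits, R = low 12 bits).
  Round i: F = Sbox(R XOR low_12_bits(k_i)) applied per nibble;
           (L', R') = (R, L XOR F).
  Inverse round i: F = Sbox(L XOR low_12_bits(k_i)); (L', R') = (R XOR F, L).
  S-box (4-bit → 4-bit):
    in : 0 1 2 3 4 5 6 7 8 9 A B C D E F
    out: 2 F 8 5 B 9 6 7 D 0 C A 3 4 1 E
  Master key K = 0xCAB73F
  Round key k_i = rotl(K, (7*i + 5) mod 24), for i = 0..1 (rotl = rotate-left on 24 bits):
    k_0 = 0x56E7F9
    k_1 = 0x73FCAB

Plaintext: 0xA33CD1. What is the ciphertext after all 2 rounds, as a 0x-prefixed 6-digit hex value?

s_0 = plaintext = 0xA33CD1
s_1 = Round(s_0, k_0) = 0xCD10BE
s_2 = Round(s_1, k_1) = 0x0BEF28

0x0BEF28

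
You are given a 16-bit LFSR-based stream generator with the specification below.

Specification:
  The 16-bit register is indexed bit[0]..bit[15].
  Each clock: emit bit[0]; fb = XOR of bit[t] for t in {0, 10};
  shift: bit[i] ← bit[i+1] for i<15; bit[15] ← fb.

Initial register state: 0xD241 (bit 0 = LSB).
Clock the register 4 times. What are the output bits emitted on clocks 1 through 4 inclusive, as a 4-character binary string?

reg_0 = 0xD241
clock 1: out=1, reg = 0xE920
clock 2: out=0, reg = 0x7490
clock 3: out=0, reg = 0xBA48
clock 4: out=0, reg = 0x5D24

1000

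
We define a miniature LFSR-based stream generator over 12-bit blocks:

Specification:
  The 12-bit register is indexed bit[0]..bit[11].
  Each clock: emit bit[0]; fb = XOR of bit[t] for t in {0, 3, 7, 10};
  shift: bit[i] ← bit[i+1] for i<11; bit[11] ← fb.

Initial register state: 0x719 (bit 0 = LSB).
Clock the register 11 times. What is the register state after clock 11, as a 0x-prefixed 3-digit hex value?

reg_0 = 0x719
clock 1: out=1, reg = 0xB8C
clock 2: out=0, reg = 0x5C6
clock 3: out=0, reg = 0x2E3
clock 4: out=1, reg = 0x171
clock 5: out=1, reg = 0x8B8
clock 6: out=0, reg = 0x45C
clock 7: out=0, reg = 0x22E
clock 8: out=0, reg = 0x917
clock 9: out=1, reg = 0xC8B
clock 10: out=1, reg = 0x645
clock 11: out=1, reg = 0x322

0x322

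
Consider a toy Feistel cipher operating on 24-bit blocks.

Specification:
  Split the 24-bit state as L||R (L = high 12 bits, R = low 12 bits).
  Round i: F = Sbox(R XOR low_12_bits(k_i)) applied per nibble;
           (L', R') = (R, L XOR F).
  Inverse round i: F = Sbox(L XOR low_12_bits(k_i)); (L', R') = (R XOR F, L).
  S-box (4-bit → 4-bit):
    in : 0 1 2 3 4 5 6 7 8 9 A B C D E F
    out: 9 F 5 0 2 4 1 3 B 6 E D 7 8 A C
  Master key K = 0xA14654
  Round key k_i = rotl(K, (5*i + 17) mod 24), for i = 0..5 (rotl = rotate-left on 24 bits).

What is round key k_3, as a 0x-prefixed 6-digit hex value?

0x4654A1

K = 0xA14654
k_0 = rotl(K, (5*0+17) mod 24) = rotl(K, 17) = 0xA9428C
k_1 = rotl(K, (5*1+17) mod 24) = rotl(K, 22) = 0x285195
k_2 = rotl(K, (5*2+17) mod 24) = rotl(K, 3) = 0x0A32A5
k_3 = rotl(K, (5*3+17) mod 24) = rotl(K, 8) = 0x4654A1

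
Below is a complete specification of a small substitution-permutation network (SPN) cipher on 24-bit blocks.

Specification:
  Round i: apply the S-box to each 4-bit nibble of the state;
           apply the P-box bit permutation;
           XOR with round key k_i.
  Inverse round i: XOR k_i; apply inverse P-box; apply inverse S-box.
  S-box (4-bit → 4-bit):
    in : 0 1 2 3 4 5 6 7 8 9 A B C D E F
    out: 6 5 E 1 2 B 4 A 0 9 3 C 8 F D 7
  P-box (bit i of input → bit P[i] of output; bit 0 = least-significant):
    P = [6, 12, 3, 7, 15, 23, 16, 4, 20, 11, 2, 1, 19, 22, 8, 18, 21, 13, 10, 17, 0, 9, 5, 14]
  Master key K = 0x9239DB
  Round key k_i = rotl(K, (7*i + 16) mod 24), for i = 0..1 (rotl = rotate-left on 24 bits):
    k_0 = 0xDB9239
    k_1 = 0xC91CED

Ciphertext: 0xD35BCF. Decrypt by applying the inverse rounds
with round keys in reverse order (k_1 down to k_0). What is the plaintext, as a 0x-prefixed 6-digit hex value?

s_0 = ciphertext = 0xD35BCF
s_1 = InvRound(s_0, k_1) = 0x2B1988
s_2 = InvRound(s_1, k_0) = 0xF30A5C

0xF30A5C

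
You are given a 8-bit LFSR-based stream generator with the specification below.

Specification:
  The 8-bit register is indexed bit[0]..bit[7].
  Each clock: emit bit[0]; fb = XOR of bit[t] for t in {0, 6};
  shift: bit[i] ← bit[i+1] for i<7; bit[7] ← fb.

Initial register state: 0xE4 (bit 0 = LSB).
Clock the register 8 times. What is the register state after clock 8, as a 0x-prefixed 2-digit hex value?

0xCB

reg_0 = 0xE4
clock 1: out=0, reg = 0xF2
clock 2: out=0, reg = 0xF9
clock 3: out=1, reg = 0x7C
clock 4: out=0, reg = 0xBE
clock 5: out=0, reg = 0x5F
clock 6: out=1, reg = 0x2F
clock 7: out=1, reg = 0x97
clock 8: out=1, reg = 0xCB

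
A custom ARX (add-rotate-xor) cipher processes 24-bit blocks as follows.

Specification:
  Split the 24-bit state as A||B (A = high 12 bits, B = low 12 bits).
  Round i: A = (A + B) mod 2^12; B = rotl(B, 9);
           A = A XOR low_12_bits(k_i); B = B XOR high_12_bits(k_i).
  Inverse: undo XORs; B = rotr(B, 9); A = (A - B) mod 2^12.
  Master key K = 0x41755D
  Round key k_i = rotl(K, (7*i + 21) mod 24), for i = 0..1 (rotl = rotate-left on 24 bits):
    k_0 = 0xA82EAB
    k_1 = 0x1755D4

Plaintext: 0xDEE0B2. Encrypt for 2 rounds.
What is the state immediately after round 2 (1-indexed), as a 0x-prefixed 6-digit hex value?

0xB4B8A7

s_0 = plaintext = 0xDEE0B2
s_1 = Round(s_0, k_0) = 0x00BE94
s_2 = Round(s_1, k_1) = 0xB4B8A7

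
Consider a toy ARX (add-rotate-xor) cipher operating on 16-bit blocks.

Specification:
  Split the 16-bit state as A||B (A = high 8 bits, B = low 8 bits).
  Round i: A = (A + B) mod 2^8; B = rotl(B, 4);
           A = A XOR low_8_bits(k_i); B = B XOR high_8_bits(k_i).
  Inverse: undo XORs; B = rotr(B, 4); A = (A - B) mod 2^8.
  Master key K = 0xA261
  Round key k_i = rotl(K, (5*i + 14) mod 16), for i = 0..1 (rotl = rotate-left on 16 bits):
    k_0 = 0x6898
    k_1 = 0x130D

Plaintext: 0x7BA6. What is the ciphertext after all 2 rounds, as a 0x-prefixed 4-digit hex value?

0xB633

s_0 = plaintext = 0x7BA6
s_1 = Round(s_0, k_0) = 0xB902
s_2 = Round(s_1, k_1) = 0xB633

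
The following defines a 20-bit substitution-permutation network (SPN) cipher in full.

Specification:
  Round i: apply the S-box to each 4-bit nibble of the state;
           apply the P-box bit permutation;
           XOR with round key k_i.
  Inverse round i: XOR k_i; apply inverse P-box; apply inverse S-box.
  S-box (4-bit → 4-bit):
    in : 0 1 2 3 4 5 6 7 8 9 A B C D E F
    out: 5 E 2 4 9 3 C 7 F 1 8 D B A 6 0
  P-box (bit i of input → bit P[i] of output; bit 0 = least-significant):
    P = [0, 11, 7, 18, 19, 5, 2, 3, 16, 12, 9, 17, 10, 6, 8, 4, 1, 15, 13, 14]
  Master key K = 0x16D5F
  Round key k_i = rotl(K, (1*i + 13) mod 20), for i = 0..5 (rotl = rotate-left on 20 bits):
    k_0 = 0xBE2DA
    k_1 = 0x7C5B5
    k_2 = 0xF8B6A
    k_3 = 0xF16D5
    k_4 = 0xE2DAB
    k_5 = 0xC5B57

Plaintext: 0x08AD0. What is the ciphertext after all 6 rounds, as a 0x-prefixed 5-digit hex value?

s_0 = plaintext = 0x08AD0
s_1 = Round(s_0, k_0) = 0x9C721
s_2 = Round(s_1, k_1) = 0x2DB47
s_3 = Round(s_2, k_2) = 0x401B3
s_4 = Round(s_3, k_3) = 0x5415B
s_5 = Round(s_4, k_4) = 0x0BB18
s_6 = Round(s_5, k_5) = 0xB74E8

0xB74E8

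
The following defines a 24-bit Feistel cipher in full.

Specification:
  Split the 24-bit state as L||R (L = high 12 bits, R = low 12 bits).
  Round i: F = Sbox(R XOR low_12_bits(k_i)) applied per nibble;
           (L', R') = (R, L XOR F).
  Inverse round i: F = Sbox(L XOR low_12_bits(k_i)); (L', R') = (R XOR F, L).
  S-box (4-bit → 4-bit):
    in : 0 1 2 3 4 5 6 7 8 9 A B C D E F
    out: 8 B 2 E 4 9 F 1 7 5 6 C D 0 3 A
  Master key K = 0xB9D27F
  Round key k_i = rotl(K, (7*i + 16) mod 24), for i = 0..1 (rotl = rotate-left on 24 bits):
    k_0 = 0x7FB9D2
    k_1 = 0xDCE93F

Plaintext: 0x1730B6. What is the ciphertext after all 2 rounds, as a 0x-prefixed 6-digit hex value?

0x487071

s_0 = plaintext = 0x1730B6
s_1 = Round(s_0, k_0) = 0x0B6487
s_2 = Round(s_1, k_1) = 0x487071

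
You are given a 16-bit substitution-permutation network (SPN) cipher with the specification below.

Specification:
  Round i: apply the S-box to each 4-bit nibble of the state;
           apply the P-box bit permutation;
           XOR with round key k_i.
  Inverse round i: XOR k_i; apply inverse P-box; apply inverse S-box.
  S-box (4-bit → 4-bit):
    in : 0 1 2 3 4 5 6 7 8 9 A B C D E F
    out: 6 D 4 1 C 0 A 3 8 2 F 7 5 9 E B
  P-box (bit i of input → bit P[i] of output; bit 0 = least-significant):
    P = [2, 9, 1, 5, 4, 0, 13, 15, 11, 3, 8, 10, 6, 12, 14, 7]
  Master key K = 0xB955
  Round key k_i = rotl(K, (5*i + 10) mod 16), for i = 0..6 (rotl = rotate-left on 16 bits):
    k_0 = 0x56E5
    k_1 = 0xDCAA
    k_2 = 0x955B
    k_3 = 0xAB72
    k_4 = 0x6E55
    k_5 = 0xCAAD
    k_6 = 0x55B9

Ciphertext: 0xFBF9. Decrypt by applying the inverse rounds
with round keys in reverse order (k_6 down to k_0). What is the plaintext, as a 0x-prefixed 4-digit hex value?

s_0 = ciphertext = 0xFBF9
s_1 = InvRound(s_0, k_6) = 0x3D49
s_2 = InvRound(s_1, k_5) = 0xA44F
s_3 = InvRound(s_2, k_4) = 0x27D0
s_4 = InvRound(s_3, k_3) = 0x8D84
s_5 = InvRound(s_4, k_2) = 0xF77C
s_6 = InvRound(s_5, k_1) = 0xDCCB
s_7 = InvRound(s_6, k_0) = 0x578A

0x578A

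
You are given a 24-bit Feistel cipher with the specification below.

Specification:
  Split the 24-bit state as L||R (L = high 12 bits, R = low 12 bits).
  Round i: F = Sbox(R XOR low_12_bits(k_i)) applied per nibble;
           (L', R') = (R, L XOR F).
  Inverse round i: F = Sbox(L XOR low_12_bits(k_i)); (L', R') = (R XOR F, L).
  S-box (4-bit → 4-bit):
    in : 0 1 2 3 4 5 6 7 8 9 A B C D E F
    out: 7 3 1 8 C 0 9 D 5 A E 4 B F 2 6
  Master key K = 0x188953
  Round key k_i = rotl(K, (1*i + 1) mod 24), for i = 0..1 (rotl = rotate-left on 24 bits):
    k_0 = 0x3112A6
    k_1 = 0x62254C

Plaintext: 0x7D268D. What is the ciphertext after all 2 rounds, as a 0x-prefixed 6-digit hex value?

s_0 = plaintext = 0x7D268D
s_1 = Round(s_0, k_0) = 0x68DBC6
s_2 = Round(s_1, k_1) = 0xBC64D3

0xBC64D3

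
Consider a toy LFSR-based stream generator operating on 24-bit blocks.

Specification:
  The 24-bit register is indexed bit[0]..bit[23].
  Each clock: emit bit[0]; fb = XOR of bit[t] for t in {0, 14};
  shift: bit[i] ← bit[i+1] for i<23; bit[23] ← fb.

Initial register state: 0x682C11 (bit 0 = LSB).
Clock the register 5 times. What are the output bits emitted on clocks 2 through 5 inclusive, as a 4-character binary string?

reg_0 = 0x682C11
clock 1: out=1, reg = 0xB41608
clock 2: out=0, reg = 0x5A0B04
clock 3: out=0, reg = 0x2D0582
clock 4: out=0, reg = 0x1682C1
clock 5: out=1, reg = 0x8B4160

0001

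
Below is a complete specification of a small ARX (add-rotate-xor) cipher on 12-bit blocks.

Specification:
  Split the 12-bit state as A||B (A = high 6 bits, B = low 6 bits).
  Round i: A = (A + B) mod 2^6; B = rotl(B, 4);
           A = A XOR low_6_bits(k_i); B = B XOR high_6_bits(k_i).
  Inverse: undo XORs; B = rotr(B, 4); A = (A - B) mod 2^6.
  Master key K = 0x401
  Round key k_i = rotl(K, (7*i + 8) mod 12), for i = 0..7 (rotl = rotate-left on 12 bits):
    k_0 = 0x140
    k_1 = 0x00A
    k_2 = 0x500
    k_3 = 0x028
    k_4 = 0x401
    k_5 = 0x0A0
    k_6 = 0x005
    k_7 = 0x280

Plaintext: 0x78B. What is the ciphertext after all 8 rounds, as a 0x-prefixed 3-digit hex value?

s_0 = plaintext = 0x78B
s_1 = Round(s_0, k_0) = 0xA77
s_2 = Round(s_1, k_1) = 0xABD
s_3 = Round(s_2, k_2) = 0x9CB
s_4 = Round(s_3, k_3) = 0x6B2
s_5 = Round(s_4, k_4) = 0x37C
s_6 = Round(s_5, k_5) = 0xA4D
s_7 = Round(s_6, k_6) = 0xCD3
s_8 = Round(s_7, k_7) = 0x1BE

0x1BE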